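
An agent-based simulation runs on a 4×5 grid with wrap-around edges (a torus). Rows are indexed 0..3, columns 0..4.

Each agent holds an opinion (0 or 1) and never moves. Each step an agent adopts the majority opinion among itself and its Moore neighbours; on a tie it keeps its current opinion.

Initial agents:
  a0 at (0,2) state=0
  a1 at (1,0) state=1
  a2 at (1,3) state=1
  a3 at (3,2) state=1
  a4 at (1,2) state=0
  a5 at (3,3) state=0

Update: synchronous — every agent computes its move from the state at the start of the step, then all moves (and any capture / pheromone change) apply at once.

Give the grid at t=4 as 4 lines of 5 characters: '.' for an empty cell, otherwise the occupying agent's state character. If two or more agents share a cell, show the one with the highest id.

t=1: a0@(0,2):0 a1@(1,0):1 a2@(1,3):0 a3@(3,2):0 a4@(1,2):0 a5@(3,3):0
t=2: (unchanged — steady state)

..0..
1.00.
.....
..00.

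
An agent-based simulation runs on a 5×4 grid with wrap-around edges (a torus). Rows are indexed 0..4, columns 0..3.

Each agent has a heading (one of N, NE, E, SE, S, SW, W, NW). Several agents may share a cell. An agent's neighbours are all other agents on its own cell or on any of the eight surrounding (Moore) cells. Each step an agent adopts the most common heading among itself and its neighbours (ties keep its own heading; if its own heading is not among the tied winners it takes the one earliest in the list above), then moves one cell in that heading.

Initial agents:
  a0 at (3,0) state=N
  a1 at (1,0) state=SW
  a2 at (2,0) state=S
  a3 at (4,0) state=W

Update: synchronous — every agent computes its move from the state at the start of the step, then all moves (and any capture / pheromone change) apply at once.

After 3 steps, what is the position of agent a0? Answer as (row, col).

(0, 0)

t=1: a0@(2,0):N a1@(2,3):SW a2@(3,0):S a3@(4,3):W
t=2: a0@(1,0):N a1@(3,2):SW a2@(4,0):S a3@(4,2):W
t=3: a0@(0,0):N a1@(4,1):SW a2@(0,0):S a3@(4,1):W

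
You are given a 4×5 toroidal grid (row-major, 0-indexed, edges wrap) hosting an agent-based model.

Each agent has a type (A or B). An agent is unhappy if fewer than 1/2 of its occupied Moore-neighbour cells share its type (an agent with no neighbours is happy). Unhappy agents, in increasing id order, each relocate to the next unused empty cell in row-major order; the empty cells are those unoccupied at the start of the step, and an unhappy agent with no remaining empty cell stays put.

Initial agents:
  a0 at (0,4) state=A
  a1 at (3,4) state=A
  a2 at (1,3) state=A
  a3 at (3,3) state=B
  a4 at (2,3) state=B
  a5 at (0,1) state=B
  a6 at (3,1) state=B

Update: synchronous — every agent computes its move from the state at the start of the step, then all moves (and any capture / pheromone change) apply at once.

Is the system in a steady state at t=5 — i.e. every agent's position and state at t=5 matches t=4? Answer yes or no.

t=1: a0@(0,4):A a1@(0,0):A a2@(1,3):A a3@(0,2):B a4@(0,3):B a5@(0,1):B a6@(3,1):B
t=2: a0@(0,4):A a1@(1,0):A a2@(1,1):A a3@(0,2):B a4@(1,2):B a5@(0,1):B a6@(3,1):B
t=3: a0@(0,4):A a1@(1,0):A a2@(0,0):A a3@(0,2):B a4@(1,2):B a5@(0,1):B a6@(3,1):B
t=4: (unchanged — steady state)

yes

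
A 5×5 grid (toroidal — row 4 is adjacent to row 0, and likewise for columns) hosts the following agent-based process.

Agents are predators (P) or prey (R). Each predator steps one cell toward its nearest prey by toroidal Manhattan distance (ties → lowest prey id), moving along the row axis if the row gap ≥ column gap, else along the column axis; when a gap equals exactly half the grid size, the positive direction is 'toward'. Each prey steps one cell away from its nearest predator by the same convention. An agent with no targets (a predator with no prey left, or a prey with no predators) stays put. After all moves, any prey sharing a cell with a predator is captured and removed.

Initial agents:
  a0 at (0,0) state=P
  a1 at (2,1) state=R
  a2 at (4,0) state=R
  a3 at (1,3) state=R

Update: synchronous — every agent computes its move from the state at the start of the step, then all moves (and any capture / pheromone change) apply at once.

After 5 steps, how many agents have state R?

t=1: a0@(4,0):P a1@(3,1):R a2@(3,0):R a3@(1,2):R
t=2: a0@(3,0):P a1@(2,1):R a2@(2,0):R a3@(2,2):R
t=3: a0@(2,0):P a1@(1,1):R a2@(1,0):R a3@(2,3):R
t=4: a0@(1,0):P a1@(0,1):R a2@(0,0):R a3@(2,2):R
t=5: a0@(0,0):P a1@(4,1):R a2@(4,0):R a3@(2,3):R

3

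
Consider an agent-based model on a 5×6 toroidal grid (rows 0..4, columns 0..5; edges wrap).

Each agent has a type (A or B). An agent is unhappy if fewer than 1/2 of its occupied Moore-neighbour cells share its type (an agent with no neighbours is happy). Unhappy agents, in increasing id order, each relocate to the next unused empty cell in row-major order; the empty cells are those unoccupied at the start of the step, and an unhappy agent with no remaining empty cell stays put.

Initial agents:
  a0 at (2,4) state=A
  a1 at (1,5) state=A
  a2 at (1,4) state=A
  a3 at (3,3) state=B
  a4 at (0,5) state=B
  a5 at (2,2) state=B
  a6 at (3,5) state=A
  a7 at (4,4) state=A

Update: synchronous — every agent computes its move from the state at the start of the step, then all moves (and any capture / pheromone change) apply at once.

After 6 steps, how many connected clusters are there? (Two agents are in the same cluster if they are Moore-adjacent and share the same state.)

t=1: a0@(2,4):A a1@(1,5):A a2@(1,4):A a3@(0,0):B a4@(0,1):B a5@(2,2):B a6@(3,5):A a7@(0,2):A
t=2: a0@(2,4):A a1@(1,5):A a2@(1,4):A a3@(0,0):B a4@(0,1):B a5@(2,2):B a6@(3,5):A a7@(0,3):A
t=3: (unchanged — steady state)

3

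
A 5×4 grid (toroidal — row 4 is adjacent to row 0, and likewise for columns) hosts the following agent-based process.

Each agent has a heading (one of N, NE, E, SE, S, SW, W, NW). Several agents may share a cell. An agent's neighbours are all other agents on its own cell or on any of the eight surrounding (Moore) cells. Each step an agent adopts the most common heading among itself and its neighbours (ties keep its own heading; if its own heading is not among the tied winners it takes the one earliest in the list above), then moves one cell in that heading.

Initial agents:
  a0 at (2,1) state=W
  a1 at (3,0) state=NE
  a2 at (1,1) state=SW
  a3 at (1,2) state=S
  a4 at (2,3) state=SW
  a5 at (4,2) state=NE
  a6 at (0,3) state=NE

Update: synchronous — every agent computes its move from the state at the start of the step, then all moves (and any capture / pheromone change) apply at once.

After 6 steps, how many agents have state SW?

7

t=1: a0@(2,0):W a1@(2,1):NE a2@(2,0):SW a3@(2,1):SW a4@(3,2):SW a5@(3,3):NE a6@(4,0):NE
t=2: a0@(1,1):NE a1@(3,0):SW a2@(3,3):SW a3@(3,0):SW a4@(4,1):SW a5@(2,0):NE a6@(3,1):NE
t=3: a0@(0,2):NE a1@(4,3):SW a2@(4,2):SW a3@(4,3):SW a4@(0,0):SW a5@(1,1):NE a6@(4,0):SW
t=4: a0@(1,1):SW a1@(0,2):SW a2@(0,1):SW a3@(0,2):SW a4@(1,3):SW a5@(0,2):NE a6@(0,3):SW
t=5: a0@(2,0):SW a1@(1,1):SW a2@(1,0):SW a3@(1,1):SW a4@(2,2):SW a5@(1,1):SW a6@(1,2):SW
t=6: a0@(3,3):SW a1@(2,0):SW a2@(2,3):SW a3@(2,0):SW a4@(3,1):SW a5@(2,0):SW a6@(2,1):SW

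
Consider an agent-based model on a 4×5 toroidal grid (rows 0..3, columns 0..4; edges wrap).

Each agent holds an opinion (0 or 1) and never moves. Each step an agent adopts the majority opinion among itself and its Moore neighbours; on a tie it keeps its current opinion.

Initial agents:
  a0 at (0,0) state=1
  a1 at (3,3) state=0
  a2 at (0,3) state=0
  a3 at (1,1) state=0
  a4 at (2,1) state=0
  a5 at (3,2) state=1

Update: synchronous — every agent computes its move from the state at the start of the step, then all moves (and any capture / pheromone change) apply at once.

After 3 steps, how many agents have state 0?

t=1: a0@(0,0):1 a1@(3,3):0 a2@(0,3):0 a3@(1,1):0 a4@(2,1):0 a5@(3,2):0
t=2: (unchanged — steady state)

5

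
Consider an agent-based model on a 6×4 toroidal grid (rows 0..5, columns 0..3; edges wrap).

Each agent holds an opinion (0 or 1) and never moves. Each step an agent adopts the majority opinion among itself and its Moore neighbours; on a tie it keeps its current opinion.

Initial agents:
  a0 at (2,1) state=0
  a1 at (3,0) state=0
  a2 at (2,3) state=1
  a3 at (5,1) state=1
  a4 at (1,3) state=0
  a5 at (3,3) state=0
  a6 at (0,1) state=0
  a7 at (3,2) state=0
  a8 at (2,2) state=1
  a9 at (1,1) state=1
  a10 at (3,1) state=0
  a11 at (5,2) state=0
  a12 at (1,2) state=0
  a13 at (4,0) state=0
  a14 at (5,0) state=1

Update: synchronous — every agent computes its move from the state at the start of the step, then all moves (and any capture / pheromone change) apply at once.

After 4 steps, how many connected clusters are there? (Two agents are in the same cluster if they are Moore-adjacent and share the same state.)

t=1: a0@(2,1):0 a1@(3,0):0 a2@(2,3):0 a3@(5,1):0 a4@(1,3):0 a5@(3,3):0 a6@(0,1):0 a7@(3,2):0 a8@(2,2):0 a9@(1,1):0 a10@(3,1):0 a11@(5,2):0 a12@(1,2):0 a13@(4,0):0 a14@(5,0):1
t=2: a0@(2,1):0 a1@(3,0):0 a2@(2,3):0 a3@(5,1):0 a4@(1,3):0 a5@(3,3):0 a6@(0,1):0 a7@(3,2):0 a8@(2,2):0 a9@(1,1):0 a10@(3,1):0 a11@(5,2):0 a12@(1,2):0 a13@(4,0):0 a14@(5,0):0
t=3: (unchanged — steady state)

1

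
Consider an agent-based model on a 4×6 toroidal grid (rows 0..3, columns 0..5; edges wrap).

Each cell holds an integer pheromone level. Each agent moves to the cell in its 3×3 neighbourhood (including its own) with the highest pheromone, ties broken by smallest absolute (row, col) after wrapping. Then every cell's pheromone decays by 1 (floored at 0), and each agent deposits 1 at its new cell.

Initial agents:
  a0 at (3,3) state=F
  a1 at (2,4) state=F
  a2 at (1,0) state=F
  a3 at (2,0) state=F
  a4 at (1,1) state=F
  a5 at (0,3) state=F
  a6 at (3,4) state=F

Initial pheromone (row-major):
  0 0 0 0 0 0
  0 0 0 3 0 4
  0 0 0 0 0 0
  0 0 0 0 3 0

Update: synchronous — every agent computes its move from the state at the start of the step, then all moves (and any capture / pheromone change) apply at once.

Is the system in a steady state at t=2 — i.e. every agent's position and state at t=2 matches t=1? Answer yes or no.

no

t=1: a0@(3,4) a1@(1,5) a2@(1,5) a3@(1,5) a4@(0,0) a5@(1,3) a6@(3,4) | pheromone: 1 0 0 0 0 0 / 0 0 0 3 0 6 / 0 0 0 0 0 0 / 0 0 0 0 4 0
t=2: a0@(3,4) a1@(1,5) a2@(1,5) a3@(1,5) a4@(1,5) a5@(1,3) a6@(3,4) | pheromone: 0 0 0 0 0 0 / 0 0 0 3 0 9 / 0 0 0 0 0 0 / 0 0 0 0 5 0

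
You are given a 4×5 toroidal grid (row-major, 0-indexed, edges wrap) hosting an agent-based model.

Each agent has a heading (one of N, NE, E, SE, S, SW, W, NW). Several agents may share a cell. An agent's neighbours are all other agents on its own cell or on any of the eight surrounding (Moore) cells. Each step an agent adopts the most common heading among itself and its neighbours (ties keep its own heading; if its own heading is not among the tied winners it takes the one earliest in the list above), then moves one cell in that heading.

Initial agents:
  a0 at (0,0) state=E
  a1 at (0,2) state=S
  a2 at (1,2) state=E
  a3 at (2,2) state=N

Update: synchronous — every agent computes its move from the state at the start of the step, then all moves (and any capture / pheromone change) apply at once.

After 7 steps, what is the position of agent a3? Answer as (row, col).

t=1: a0@(0,1):E a1@(1,2):S a2@(1,3):E a3@(1,2):N
t=2: a0@(0,2):E a1@(1,3):E a2@(1,4):E a3@(1,3):E
t=3: a0@(0,3):E a1@(1,4):E a2@(1,0):E a3@(1,4):E
t=4: a0@(0,4):E a1@(1,0):E a2@(1,1):E a3@(1,0):E
t=5: a0@(0,0):E a1@(1,1):E a2@(1,2):E a3@(1,1):E
t=6: a0@(0,1):E a1@(1,2):E a2@(1,3):E a3@(1,2):E
t=7: a0@(0,2):E a1@(1,3):E a2@(1,4):E a3@(1,3):E

(1, 3)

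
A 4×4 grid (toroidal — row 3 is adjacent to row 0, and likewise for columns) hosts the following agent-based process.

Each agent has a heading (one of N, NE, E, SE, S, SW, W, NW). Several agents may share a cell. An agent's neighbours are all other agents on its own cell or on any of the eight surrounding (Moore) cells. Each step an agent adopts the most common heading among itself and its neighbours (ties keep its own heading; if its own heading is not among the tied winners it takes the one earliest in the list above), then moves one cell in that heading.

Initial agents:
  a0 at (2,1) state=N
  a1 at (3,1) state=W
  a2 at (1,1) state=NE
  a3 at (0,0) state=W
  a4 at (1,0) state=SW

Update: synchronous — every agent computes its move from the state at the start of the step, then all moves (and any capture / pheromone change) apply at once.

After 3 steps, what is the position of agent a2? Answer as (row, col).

(3, 2)

t=1: a0@(1,1):N a1@(3,0):W a2@(0,2):NE a3@(0,3):W a4@(2,3):SW
t=2: a0@(0,1):N a1@(3,3):W a2@(3,3):NE a3@(0,2):W a4@(3,2):SW
t=3: a0@(3,1):N a1@(3,2):W a2@(3,2):W a3@(0,1):W a4@(3,1):W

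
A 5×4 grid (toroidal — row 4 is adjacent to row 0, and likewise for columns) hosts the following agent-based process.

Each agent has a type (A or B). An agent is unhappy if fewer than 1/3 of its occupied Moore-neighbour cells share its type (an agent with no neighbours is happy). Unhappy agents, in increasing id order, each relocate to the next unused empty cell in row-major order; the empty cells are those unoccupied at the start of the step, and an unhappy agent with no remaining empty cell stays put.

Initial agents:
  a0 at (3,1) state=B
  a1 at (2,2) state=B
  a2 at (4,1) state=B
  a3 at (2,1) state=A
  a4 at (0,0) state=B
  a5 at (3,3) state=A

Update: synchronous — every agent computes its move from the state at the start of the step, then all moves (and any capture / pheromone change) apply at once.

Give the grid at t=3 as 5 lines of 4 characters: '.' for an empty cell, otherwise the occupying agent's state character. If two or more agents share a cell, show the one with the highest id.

BAA.
....
..B.
.B..
.B..

t=1: a0@(3,1):B a1@(2,2):B a2@(4,1):B a3@(0,1):A a4@(0,0):B a5@(0,2):A
t=2: (unchanged — steady state)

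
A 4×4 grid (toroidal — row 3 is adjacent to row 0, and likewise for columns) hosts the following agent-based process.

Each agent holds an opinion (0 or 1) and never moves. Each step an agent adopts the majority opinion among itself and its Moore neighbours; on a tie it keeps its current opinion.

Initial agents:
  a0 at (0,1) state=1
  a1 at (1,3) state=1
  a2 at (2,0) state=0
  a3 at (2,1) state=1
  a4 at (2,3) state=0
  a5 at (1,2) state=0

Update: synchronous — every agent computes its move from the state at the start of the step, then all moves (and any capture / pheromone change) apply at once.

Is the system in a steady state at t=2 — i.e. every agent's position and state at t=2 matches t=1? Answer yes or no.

no

t=1: a0@(0,1):1 a1@(1,3):0 a2@(2,0):0 a3@(2,1):0 a4@(2,3):0 a5@(1,2):1
t=2: a0@(0,1):1 a1@(1,3):0 a2@(2,0):0 a3@(2,1):0 a4@(2,3):0 a5@(1,2):0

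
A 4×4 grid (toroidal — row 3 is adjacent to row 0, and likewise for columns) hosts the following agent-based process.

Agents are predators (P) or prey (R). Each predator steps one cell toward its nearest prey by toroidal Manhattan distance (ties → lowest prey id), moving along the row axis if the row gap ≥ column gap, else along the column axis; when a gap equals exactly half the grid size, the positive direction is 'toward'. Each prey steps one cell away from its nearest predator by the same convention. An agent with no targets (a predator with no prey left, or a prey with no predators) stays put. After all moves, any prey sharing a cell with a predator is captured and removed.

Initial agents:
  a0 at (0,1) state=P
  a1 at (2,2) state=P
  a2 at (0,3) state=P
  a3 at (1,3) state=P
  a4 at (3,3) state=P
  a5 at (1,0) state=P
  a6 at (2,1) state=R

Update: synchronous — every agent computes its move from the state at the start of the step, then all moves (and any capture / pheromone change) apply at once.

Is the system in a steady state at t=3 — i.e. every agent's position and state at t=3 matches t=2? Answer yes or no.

t=1: a0@(1,1):P a1@(2,1):P a2@(1,3):P a3@(1,0):P a4@(3,0):P a5@(2,0):P
t=2: (unchanged — steady state)

yes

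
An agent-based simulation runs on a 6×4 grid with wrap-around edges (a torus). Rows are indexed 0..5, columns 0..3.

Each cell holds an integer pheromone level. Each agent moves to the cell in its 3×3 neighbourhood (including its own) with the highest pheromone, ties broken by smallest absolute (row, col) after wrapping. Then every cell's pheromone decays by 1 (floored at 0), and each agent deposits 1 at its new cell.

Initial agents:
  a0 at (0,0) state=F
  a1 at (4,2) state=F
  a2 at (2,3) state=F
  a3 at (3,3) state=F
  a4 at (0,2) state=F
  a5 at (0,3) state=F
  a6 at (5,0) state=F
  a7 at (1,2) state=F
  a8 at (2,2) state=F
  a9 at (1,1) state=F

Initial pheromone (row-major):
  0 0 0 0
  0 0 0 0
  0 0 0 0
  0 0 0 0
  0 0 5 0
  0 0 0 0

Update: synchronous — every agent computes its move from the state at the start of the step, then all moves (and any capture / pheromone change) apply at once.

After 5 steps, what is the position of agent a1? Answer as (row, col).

t=1: a0@(0,0) a1@(4,2) a2@(1,0) a3@(4,2) a4@(0,1) a5@(0,0) a6@(0,0) a7@(0,1) a8@(1,1) a9@(0,0) | pheromone: 4 2 0 0 / 1 1 0 0 / 0 0 0 0 / 0 0 0 0 / 0 0 6 0 / 0 0 0 0
t=2: a0@(0,0) a1@(4,2) a2@(0,0) a3@(4,2) a4@(0,0) a5@(0,0) a6@(0,0) a7@(0,0) a8@(0,0) a9@(0,0) | pheromone: 11 1 0 0 / 0 0 0 0 / 0 0 0 0 / 0 0 0 0 / 0 0 7 0 / 0 0 0 0
t=3: a0@(0,0) a1@(4,2) a2@(0,0) a3@(4,2) a4@(0,0) a5@(0,0) a6@(0,0) a7@(0,0) a8@(0,0) a9@(0,0) | pheromone: 18 0 0 0 / 0 0 0 0 / 0 0 0 0 / 0 0 0 0 / 0 0 8 0 / 0 0 0 0
t=4: a0@(0,0) a1@(4,2) a2@(0,0) a3@(4,2) a4@(0,0) a5@(0,0) a6@(0,0) a7@(0,0) a8@(0,0) a9@(0,0) | pheromone: 25 0 0 0 / 0 0 0 0 / 0 0 0 0 / 0 0 0 0 / 0 0 9 0 / 0 0 0 0
t=5: a0@(0,0) a1@(4,2) a2@(0,0) a3@(4,2) a4@(0,0) a5@(0,0) a6@(0,0) a7@(0,0) a8@(0,0) a9@(0,0) | pheromone: 32 0 0 0 / 0 0 0 0 / 0 0 0 0 / 0 0 0 0 / 0 0 10 0 / 0 0 0 0

(4, 2)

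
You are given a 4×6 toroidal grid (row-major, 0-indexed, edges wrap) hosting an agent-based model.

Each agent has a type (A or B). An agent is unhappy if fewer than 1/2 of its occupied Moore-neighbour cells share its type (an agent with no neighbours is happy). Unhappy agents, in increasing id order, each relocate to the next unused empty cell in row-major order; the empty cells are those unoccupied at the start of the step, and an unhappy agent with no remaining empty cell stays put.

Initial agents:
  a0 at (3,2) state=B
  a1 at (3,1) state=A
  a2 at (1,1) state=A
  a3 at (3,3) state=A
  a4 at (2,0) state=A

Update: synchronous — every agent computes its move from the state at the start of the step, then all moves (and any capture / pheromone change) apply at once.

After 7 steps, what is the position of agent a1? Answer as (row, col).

(3, 1)

t=1: a0@(0,0):B a1@(3,1):A a2@(1,1):A a3@(0,1):A a4@(2,0):A
t=2: a0@(0,2):B a1@(3,1):A a2@(1,1):A a3@(0,1):A a4@(2,0):A
t=3: a0@(0,0):B a1@(3,1):A a2@(1,1):A a3@(0,1):A a4@(2,0):A
t=4: a0@(0,2):B a1@(3,1):A a2@(1,1):A a3@(0,1):A a4@(2,0):A
t=5: a0@(0,0):B a1@(3,1):A a2@(1,1):A a3@(0,1):A a4@(2,0):A
t=6: a0@(0,2):B a1@(3,1):A a2@(1,1):A a3@(0,1):A a4@(2,0):A
t=7: a0@(0,0):B a1@(3,1):A a2@(1,1):A a3@(0,1):A a4@(2,0):A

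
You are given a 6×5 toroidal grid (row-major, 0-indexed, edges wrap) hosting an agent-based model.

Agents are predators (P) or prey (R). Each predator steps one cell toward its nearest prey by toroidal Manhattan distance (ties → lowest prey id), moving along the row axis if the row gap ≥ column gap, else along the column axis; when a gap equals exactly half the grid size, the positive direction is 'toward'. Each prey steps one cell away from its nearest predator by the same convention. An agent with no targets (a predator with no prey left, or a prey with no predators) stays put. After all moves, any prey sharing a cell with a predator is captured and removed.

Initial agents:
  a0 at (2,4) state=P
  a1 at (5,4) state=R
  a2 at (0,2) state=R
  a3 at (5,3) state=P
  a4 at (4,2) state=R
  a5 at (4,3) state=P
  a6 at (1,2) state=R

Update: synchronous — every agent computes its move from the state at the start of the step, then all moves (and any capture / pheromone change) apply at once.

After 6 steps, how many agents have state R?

4

t=1: a0@(3,4):P a1@(5,0):R a2@(1,2):R a3@(5,4):P a4@(4,1):R a5@(4,2):P a6@(1,1):R
t=2: a0@(4,4):P a1@(5,1):R a2@(0,2):R a3@(5,0):P a4@(4,0):R a5@(4,1):P a6@(0,1):R
t=3: a0@(4,0):P a1@(5,2):R a2@(0,3):R a3@(5,1):P a4@(4,1):R a5@(5,1):P a6@(1,1):R
t=4: a0@(4,1):P a1@(5,3):R a2@(0,4):R a3@(5,2):P a4@(4,2):R a5@(5,2):P a6@(2,1):R
t=5: a0@(4,2):P a1@(5,4):R a2@(0,0):R a3@(5,3):P a4@(4,3):R a5@(5,3):P a6@(1,1):R
t=6: a0@(4,3):P a1@(5,0):R a2@(0,1):R a3@(5,4):P a4@(4,4):R a5@(5,4):P a6@(0,1):R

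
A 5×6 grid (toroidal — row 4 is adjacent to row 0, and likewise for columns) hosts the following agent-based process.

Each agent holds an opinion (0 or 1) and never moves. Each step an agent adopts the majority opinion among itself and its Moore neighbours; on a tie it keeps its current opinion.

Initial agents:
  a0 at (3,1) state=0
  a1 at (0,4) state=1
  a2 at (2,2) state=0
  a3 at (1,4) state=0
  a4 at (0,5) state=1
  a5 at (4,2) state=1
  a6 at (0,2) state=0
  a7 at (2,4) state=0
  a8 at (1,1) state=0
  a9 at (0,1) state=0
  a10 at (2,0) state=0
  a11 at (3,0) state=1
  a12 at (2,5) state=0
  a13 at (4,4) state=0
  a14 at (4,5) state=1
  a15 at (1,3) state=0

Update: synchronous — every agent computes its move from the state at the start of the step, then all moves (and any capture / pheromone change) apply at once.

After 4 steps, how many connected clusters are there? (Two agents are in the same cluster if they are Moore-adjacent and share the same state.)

2

t=1: a0@(3,1):0 a1@(0,4):1 a2@(2,2):0 a3@(1,4):0 a4@(0,5):1 a5@(4,2):0 a6@(0,2):0 a7@(2,4):0 a8@(1,1):0 a9@(0,1):0 a10@(2,0):0 a11@(3,0):0 a12@(2,5):0 a13@(4,4):1 a14@(4,5):1 a15@(1,3):0
t=2: (unchanged — steady state)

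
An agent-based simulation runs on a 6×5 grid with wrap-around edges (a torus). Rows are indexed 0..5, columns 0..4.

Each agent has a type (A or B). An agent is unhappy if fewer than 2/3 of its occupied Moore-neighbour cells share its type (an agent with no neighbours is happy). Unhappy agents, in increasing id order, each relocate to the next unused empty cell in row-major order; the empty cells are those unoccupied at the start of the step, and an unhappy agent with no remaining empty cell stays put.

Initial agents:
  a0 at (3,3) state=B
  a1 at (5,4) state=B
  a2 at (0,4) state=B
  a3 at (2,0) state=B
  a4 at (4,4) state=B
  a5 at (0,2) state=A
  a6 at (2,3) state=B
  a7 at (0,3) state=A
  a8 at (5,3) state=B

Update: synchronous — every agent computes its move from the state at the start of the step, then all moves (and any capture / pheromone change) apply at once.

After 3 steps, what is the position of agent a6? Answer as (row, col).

t=1: a0@(3,3):B a1@(5,4):B a2@(0,4):B a3@(2,0):B a4@(4,4):B a5@(0,0):A a6@(2,3):B a7@(0,1):A a8@(1,0):B
t=2: a0@(3,3):B a1@(5,4):B a2@(0,4):B a3@(2,0):B a4@(4,4):B a5@(0,2):A a6@(2,3):B a7@(0,3):A a8@(1,1):B
t=3: a0@(3,3):B a1@(5,4):B a2@(0,0):B a3@(2,0):B a4@(4,4):B a5@(0,1):A a6@(2,3):B a7@(1,0):A a8@(1,2):B

(2, 3)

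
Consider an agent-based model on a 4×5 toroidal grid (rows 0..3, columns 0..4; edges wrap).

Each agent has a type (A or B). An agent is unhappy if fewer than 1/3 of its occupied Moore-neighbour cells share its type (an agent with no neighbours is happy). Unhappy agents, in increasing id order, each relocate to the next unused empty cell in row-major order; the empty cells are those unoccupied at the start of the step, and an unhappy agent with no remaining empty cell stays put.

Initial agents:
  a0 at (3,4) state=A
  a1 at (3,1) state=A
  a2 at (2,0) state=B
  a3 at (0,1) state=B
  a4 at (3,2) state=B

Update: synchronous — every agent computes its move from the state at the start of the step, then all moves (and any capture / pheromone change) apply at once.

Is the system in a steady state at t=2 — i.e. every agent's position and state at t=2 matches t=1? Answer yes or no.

t=1: a0@(0,0):A a1@(0,2):A a2@(0,3):B a3@(0,1):B a4@(3,2):B
t=2: a0@(0,4):A a1@(1,0):A a2@(0,3):B a3@(0,1):B a4@(3,2):B

no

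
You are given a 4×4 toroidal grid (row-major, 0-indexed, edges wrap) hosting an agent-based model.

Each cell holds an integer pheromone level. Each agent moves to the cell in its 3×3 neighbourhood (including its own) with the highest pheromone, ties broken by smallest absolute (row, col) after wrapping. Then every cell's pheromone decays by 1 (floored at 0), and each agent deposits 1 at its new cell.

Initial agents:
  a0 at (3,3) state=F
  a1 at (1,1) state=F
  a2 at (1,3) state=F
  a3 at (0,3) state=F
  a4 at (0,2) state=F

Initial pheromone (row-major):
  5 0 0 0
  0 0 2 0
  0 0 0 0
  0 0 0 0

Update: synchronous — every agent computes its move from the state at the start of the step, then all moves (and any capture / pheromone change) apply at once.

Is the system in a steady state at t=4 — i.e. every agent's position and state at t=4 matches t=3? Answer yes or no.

yes

t=1: a0@(0,0) a1@(0,0) a2@(0,0) a3@(0,0) a4@(1,2) | pheromone: 8 0 0 0 / 0 0 2 0 / 0 0 0 0 / 0 0 0 0
t=2: a0@(0,0) a1@(0,0) a2@(0,0) a3@(0,0) a4@(1,2) | pheromone: 11 0 0 0 / 0 0 2 0 / 0 0 0 0 / 0 0 0 0
t=3: a0@(0,0) a1@(0,0) a2@(0,0) a3@(0,0) a4@(1,2) | pheromone: 14 0 0 0 / 0 0 2 0 / 0 0 0 0 / 0 0 0 0
t=4: a0@(0,0) a1@(0,0) a2@(0,0) a3@(0,0) a4@(1,2) | pheromone: 17 0 0 0 / 0 0 2 0 / 0 0 0 0 / 0 0 0 0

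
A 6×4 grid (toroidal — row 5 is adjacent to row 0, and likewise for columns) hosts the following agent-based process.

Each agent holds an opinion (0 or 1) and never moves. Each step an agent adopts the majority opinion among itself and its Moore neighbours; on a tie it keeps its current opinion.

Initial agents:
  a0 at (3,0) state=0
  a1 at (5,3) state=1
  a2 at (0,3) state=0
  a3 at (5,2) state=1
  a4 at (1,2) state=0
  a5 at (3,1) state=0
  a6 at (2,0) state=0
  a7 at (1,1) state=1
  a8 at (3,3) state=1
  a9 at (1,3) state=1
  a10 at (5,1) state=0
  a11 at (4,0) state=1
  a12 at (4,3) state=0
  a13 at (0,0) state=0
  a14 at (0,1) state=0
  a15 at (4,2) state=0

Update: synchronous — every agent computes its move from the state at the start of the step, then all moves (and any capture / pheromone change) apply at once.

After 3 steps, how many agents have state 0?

16

t=1: a0@(3,0):0 a1@(5,3):0 a2@(0,3):0 a3@(5,2):0 a4@(1,2):0 a5@(3,1):0 a6@(2,0):0 a7@(1,1):0 a8@(3,3):0 a9@(1,3):0 a10@(5,1):0 a11@(4,0):0 a12@(4,3):1 a13@(0,0):0 a14@(0,1):0 a15@(4,2):0
t=2: a0@(3,0):0 a1@(5,3):0 a2@(0,3):0 a3@(5,2):0 a4@(1,2):0 a5@(3,1):0 a6@(2,0):0 a7@(1,1):0 a8@(3,3):0 a9@(1,3):0 a10@(5,1):0 a11@(4,0):0 a12@(4,3):0 a13@(0,0):0 a14@(0,1):0 a15@(4,2):0
t=3: (unchanged — steady state)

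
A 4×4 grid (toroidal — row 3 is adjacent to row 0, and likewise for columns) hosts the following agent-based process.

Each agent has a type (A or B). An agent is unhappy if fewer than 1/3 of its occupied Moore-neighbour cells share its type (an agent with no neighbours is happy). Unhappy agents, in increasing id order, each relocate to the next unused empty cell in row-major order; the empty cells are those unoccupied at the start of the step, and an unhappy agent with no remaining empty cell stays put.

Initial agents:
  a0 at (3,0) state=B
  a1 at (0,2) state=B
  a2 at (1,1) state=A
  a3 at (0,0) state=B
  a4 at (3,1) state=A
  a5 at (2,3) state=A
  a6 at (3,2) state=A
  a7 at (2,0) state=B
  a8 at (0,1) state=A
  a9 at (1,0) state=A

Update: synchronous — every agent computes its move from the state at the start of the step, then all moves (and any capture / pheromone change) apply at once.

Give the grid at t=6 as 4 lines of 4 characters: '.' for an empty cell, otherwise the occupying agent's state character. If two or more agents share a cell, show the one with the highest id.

t=1: a0@(3,0):B a1@(0,3):B a2@(1,1):A a3@(1,2):B a4@(3,1):A a5@(2,3):A a6@(3,2):A a7@(1,3):B a8@(0,1):A a9@(1,0):A
t=2: a0@(0,0):B a1@(0,3):B a2@(1,1):A a3@(1,2):B a4@(3,1):A a5@(2,3):A a6@(3,2):A a7@(1,3):B a8@(0,1):A a9@(1,0):A
t=3: (unchanged — steady state)

BA.B
AABB
...A
.AA.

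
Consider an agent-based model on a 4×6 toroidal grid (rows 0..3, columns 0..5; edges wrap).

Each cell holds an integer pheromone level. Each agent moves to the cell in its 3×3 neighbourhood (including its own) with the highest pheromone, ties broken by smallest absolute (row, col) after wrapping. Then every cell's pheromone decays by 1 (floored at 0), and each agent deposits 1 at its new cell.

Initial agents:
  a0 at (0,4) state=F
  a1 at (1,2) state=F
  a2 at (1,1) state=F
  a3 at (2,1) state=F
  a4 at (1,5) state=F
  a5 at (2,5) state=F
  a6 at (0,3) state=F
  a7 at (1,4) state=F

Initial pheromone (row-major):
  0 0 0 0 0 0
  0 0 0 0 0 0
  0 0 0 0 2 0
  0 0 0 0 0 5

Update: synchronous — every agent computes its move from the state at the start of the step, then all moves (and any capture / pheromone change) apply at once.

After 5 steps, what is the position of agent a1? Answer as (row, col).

(3, 5)

t=1: a0@(3,5) a1@(0,1) a2@(0,0) a3@(1,0) a4@(2,4) a5@(3,5) a6@(0,2) a7@(2,4) | pheromone: 1 1 1 0 0 0 / 1 0 0 0 0 0 / 0 0 0 0 3 0 / 0 0 0 0 0 6
t=2: a0@(3,5) a1@(0,0) a2@(3,5) a3@(0,0) a4@(3,5) a5@(3,5) a6@(0,1) a7@(3,5) | pheromone: 2 1 0 0 0 0 / 0 0 0 0 0 0 / 0 0 0 0 2 0 / 0 0 0 0 0 10
t=3: a0@(3,5) a1@(3,5) a2@(3,5) a3@(3,5) a4@(3,5) a5@(3,5) a6@(0,0) a7@(3,5) | pheromone: 2 0 0 0 0 0 / 0 0 0 0 0 0 / 0 0 0 0 1 0 / 0 0 0 0 0 16
t=4: a0@(3,5) a1@(3,5) a2@(3,5) a3@(3,5) a4@(3,5) a5@(3,5) a6@(3,5) a7@(3,5) | pheromone: 1 0 0 0 0 0 / 0 0 0 0 0 0 / 0 0 0 0 0 0 / 0 0 0 0 0 23
t=5: a0@(3,5) a1@(3,5) a2@(3,5) a3@(3,5) a4@(3,5) a5@(3,5) a6@(3,5) a7@(3,5) | pheromone: 0 0 0 0 0 0 / 0 0 0 0 0 0 / 0 0 0 0 0 0 / 0 0 0 0 0 30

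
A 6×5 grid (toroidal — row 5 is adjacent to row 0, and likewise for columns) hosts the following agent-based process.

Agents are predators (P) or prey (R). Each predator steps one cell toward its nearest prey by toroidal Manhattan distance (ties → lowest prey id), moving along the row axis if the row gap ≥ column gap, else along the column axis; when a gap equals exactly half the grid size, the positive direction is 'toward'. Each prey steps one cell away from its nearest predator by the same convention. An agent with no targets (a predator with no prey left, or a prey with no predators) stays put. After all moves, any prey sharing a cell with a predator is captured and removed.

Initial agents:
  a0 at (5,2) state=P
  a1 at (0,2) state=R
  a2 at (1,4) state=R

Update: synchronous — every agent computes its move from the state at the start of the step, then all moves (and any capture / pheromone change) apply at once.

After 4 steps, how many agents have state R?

t=1: a0@(0,2):P a1@(1,2):R a2@(2,4):R
t=2: a0@(1,2):P a1@(2,2):R a2@(3,4):R
t=3: a0@(2,2):P a1@(3,2):R a2@(4,4):R
t=4: a0@(3,2):P a1@(4,2):R a2@(5,4):R

2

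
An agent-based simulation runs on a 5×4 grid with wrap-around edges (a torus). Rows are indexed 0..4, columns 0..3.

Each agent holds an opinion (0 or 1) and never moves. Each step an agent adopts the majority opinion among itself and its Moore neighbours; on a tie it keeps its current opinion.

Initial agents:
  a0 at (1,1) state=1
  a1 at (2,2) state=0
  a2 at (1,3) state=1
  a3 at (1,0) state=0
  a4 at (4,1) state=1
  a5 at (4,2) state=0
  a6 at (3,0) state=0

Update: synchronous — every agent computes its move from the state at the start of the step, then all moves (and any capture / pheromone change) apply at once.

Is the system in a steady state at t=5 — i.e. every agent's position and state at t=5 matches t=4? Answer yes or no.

no

t=1: a0@(1,1):0 a1@(2,2):1 a2@(1,3):0 a3@(1,0):1 a4@(4,1):0 a5@(4,2):0 a6@(3,0):0
t=2: a0@(1,1):1 a1@(2,2):0 a2@(1,3):1 a3@(1,0):0 a4@(4,1):0 a5@(4,2):0 a6@(3,0):0
t=3: a0@(1,1):0 a1@(2,2):1 a2@(1,3):0 a3@(1,0):1 a4@(4,1):0 a5@(4,2):0 a6@(3,0):0
t=4: a0@(1,1):1 a1@(2,2):0 a2@(1,3):1 a3@(1,0):0 a4@(4,1):0 a5@(4,2):0 a6@(3,0):0
t=5: a0@(1,1):0 a1@(2,2):1 a2@(1,3):0 a3@(1,0):1 a4@(4,1):0 a5@(4,2):0 a6@(3,0):0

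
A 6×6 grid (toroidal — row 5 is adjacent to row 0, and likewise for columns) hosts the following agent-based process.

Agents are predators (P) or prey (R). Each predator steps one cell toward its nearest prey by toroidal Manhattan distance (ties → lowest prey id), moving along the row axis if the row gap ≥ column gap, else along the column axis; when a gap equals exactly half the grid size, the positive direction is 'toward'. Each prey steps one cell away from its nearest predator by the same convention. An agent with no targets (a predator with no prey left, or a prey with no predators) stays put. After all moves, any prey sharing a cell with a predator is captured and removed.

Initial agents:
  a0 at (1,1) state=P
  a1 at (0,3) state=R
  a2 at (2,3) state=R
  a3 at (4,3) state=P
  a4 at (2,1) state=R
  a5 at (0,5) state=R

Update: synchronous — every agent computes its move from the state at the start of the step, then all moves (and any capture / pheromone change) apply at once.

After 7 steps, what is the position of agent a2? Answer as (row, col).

(1, 3)

t=1: a0@(2,1):P a1@(1,3):R a2@(1,3):R a3@(5,3):P a4@(3,1):R a5@(0,4):R
t=2: a0@(3,1):P a1@(2,3):R a2@(2,3):R a3@(0,3):P a4@(4,1):R a5@(1,4):R
t=3: a0@(4,1):P a1@(3,3):R a2@(3,3):R a3@(1,3):P a4@(5,1):R a5@(2,4):R
t=4: a0@(5,1):P a1@(4,3):R a2@(4,3):R a3@(2,3):P a4@(0,1):R a5@(3,4):R
t=5: a0@(0,1):P a1@(5,3):R a2@(5,3):R a3@(3,3):P a4@(1,1):R a5@(4,4):R
t=6: a0@(1,1):P a1@(0,3):R a2@(0,3):R a3@(4,3):P a4@(2,1):R a5@(5,4):R
t=7: a0@(2,1):P a1@(1,3):R a2@(1,3):R a3@(5,3):P a4@(3,1):R a5@(0,4):R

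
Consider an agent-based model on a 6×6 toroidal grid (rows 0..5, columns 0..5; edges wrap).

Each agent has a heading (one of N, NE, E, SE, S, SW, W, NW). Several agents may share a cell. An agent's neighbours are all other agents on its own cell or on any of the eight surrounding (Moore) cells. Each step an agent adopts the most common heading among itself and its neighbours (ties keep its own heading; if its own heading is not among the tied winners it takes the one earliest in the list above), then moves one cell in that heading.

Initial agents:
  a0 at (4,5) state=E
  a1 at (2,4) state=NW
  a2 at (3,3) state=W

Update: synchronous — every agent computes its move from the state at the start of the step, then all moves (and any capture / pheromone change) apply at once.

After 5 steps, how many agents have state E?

1

t=1: a0@(4,0):E a1@(1,3):NW a2@(3,2):W
t=2: a0@(4,1):E a1@(0,2):NW a2@(3,1):W
t=3: a0@(4,2):E a1@(5,1):NW a2@(3,0):W
t=4: a0@(4,3):E a1@(4,0):NW a2@(3,5):W
t=5: a0@(4,4):E a1@(3,5):NW a2@(3,4):W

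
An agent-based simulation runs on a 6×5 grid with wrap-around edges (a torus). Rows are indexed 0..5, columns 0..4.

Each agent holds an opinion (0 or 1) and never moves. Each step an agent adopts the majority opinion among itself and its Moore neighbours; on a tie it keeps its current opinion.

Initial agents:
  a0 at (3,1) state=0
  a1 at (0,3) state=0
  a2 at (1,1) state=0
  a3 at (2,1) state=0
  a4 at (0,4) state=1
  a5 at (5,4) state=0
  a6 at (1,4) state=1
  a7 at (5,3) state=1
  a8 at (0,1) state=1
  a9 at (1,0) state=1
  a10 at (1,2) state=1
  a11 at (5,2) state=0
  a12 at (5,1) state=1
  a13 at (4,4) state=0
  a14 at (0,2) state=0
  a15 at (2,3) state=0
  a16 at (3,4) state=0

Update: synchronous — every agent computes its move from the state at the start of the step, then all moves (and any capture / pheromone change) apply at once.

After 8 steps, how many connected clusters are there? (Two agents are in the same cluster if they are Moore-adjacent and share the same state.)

t=1: a0@(3,1):0 a1@(0,3):0 a2@(1,1):0 a3@(2,1):0 a4@(0,4):1 a5@(5,4):0 a6@(1,4):1 a7@(5,3):0 a8@(0,1):1 a9@(1,0):1 a10@(1,2):0 a11@(5,2):0 a12@(5,1):1 a13@(4,4):0 a14@(0,2):0 a15@(2,3):0 a16@(3,4):0
t=2: a0@(3,1):0 a1@(0,3):0 a2@(1,1):0 a3@(2,1):0 a4@(0,4):1 a5@(5,4):0 a6@(1,4):1 a7@(5,3):0 a8@(0,1):0 a9@(1,0):1 a10@(1,2):0 a11@(5,2):0 a12@(5,1):1 a13@(4,4):0 a14@(0,2):0 a15@(2,3):0 a16@(3,4):0
t=3: a0@(3,1):0 a1@(0,3):0 a2@(1,1):0 a3@(2,1):0 a4@(0,4):1 a5@(5,4):0 a6@(1,4):1 a7@(5,3):0 a8@(0,1):0 a9@(1,0):1 a10@(1,2):0 a11@(5,2):0 a12@(5,1):0 a13@(4,4):0 a14@(0,2):0 a15@(2,3):0 a16@(3,4):0
t=4: (unchanged — steady state)

2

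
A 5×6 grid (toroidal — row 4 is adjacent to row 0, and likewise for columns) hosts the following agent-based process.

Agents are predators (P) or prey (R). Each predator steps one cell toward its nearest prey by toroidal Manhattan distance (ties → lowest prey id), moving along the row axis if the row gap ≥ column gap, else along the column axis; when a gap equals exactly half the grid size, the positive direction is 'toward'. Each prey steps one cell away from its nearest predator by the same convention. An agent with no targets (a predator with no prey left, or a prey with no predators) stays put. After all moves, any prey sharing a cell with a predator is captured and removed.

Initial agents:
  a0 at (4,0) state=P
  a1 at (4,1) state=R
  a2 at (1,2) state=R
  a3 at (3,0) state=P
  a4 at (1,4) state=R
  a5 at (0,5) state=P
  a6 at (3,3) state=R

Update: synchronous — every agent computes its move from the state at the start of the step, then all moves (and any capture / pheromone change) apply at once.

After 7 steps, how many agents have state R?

2

t=1: a0@(4,1):P a1@(4,2):R a2@(2,2):R a3@(4,0):P a4@(2,4):R a5@(1,5):P a6@(3,2):R
t=2: a0@(4,2):P a1@(4,3):R a2@(1,2):R a3@(4,1):P a4@(3,4):R a5@(2,5):P a6@(2,2):R
t=3: a0@(4,3):P a1@(4,4):R a2@(2,2):R a3@(4,2):P a4@(4,4):R a5@(3,5):P a6@(1,2):R
t=4: a0@(4,4):P a2@(1,2):R a3@(4,3):P a5@(4,5):P a6@(2,2):R
t=5: a0@(0,4):P a2@(2,2):R a3@(0,3):P a5@(4,0):P a6@(1,2):R
t=6: a0@(0,3):P a2@(3,2):R a3@(1,3):P a5@(3,0):P a6@(2,2):R
t=7: a0@(4,3):P a2@(3,3):R a3@(2,3):P a5@(3,1):P a6@(3,2):R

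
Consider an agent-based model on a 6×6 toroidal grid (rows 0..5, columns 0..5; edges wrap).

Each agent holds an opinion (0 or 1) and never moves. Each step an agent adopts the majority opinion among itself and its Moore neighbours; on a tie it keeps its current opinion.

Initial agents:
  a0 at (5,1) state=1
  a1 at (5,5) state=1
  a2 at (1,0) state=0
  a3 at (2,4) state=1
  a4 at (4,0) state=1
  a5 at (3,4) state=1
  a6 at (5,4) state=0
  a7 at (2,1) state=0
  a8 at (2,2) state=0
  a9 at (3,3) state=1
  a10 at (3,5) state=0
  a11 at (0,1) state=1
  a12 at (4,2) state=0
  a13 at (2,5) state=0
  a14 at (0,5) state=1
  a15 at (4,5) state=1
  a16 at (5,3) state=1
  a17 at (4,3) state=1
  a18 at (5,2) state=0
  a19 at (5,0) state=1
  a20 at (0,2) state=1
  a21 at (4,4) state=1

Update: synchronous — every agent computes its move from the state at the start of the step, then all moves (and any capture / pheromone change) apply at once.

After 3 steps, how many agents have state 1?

t=1: a0@(5,1):1 a1@(5,5):1 a2@(1,0):0 a3@(2,4):1 a4@(4,0):1 a5@(3,4):1 a6@(5,4):1 a7@(2,1):0 a8@(2,2):0 a9@(3,3):1 a10@(3,5):1 a11@(0,1):1 a12@(4,2):1 a13@(2,5):0 a14@(0,5):1 a15@(4,5):1 a16@(5,3):1 a17@(4,3):1 a18@(5,2):1 a19@(5,0):1 a20@(0,2):1 a21@(4,4):1
t=2: a0@(5,1):1 a1@(5,5):1 a2@(1,0):0 a3@(2,4):1 a4@(4,0):1 a5@(3,4):1 a6@(5,4):1 a7@(2,1):0 a8@(2,2):0 a9@(3,3):1 a10@(3,5):1 a11@(0,1):1 a12@(4,2):1 a13@(2,5):1 a14@(0,5):1 a15@(4,5):1 a16@(5,3):1 a17@(4,3):1 a18@(5,2):1 a19@(5,0):1 a20@(0,2):1 a21@(4,4):1
t=3: a0@(5,1):1 a1@(5,5):1 a2@(1,0):1 a3@(2,4):1 a4@(4,0):1 a5@(3,4):1 a6@(5,4):1 a7@(2,1):0 a8@(2,2):0 a9@(3,3):1 a10@(3,5):1 a11@(0,1):1 a12@(4,2):1 a13@(2,5):1 a14@(0,5):1 a15@(4,5):1 a16@(5,3):1 a17@(4,3):1 a18@(5,2):1 a19@(5,0):1 a20@(0,2):1 a21@(4,4):1

20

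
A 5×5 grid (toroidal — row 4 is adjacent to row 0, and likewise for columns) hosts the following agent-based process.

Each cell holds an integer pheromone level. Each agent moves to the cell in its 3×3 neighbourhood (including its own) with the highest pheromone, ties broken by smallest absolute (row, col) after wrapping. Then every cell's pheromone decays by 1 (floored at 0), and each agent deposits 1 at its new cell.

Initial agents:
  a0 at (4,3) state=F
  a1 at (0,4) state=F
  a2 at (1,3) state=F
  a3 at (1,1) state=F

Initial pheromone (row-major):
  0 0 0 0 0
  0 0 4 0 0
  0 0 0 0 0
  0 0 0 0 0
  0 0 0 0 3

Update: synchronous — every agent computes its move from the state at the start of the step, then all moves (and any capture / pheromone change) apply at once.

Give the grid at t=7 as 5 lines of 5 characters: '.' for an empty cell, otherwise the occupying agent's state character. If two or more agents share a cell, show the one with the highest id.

t=1: a0@(4,4) a1@(4,4) a2@(1,2) a3@(1,2) | pheromone: 0 0 0 0 0 / 0 0 5 0 0 / 0 0 0 0 0 / 0 0 0 0 0 / 0 0 0 0 4
t=2: a0@(4,4) a1@(4,4) a2@(1,2) a3@(1,2) | pheromone: 0 0 0 0 0 / 0 0 6 0 0 / 0 0 0 0 0 / 0 0 0 0 0 / 0 0 0 0 5
t=3: a0@(4,4) a1@(4,4) a2@(1,2) a3@(1,2) | pheromone: 0 0 0 0 0 / 0 0 7 0 0 / 0 0 0 0 0 / 0 0 0 0 0 / 0 0 0 0 6
t=4: a0@(4,4) a1@(4,4) a2@(1,2) a3@(1,2) | pheromone: 0 0 0 0 0 / 0 0 8 0 0 / 0 0 0 0 0 / 0 0 0 0 0 / 0 0 0 0 7
t=5: a0@(4,4) a1@(4,4) a2@(1,2) a3@(1,2) | pheromone: 0 0 0 0 0 / 0 0 9 0 0 / 0 0 0 0 0 / 0 0 0 0 0 / 0 0 0 0 8
t=6: a0@(4,4) a1@(4,4) a2@(1,2) a3@(1,2) | pheromone: 0 0 0 0 0 / 0 0 10 0 0 / 0 0 0 0 0 / 0 0 0 0 0 / 0 0 0 0 9
t=7: a0@(4,4) a1@(4,4) a2@(1,2) a3@(1,2) | pheromone: 0 0 0 0 0 / 0 0 11 0 0 / 0 0 0 0 0 / 0 0 0 0 0 / 0 0 0 0 10

.....
..F..
.....
.....
....F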